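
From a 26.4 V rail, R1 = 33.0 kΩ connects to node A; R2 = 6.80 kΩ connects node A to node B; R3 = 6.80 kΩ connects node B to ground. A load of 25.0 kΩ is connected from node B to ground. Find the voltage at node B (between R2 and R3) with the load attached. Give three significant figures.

V ≈ 3.13 V

At node B, R3 is in parallel with the load: R3‖R_L = 5.346 kΩ.
Below node A the resistance is R2 + (R3‖R_L) = 12.15 kΩ, so V_A = 26.4 × 12.15/45.15 = 7.103 V.
Then V_B = V_A × (R3‖R_L)/(R2 + R3‖R_L) = 7.103 × 5.346/12.15 = 3.13 V.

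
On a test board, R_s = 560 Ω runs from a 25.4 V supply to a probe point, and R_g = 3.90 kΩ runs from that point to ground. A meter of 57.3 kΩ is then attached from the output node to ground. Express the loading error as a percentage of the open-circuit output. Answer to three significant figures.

0.847 %

The divider's output (Thévenin) resistance is R_s‖R_g = 489.7 Ω.
Fractional drop under load = R_th/(R_th + R_L) = 489.7 / (489.7 + 57300) = 0.008474.
So the output falls by 0.847 %.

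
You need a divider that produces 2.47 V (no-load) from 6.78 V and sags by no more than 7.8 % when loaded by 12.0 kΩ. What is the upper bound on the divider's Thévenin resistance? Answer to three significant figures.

R_th ≤ 1.02 kΩ

Loading drop = R_th/(R_th + R_L) ≤ 0.0780, so R_th ≤ R_L · ε/(1−ε) = 12.0 kΩ × 0.0780/0.9220 = 1.02 kΩ.
(Any R1, R2 with R2/(R1+R2) = 0.364 and R1‖R2 ≤ 1.02 kΩ will meet the spec.)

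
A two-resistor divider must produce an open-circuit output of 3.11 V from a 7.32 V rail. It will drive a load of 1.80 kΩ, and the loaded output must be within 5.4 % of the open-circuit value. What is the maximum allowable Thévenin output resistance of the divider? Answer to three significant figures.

R_th ≤ 103 Ω

Loading drop = R_th/(R_th + R_L) ≤ 0.0540, so R_th ≤ R_L · ε/(1−ε) = 1.80 kΩ × 0.0540/0.9460 = 103 Ω.
(Any R1, R2 with R2/(R1+R2) = 0.425 and R1‖R2 ≤ 103 Ω will meet the spec.)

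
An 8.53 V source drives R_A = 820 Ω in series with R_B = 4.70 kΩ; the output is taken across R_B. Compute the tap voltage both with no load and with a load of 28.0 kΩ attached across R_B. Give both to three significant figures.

Unloaded: 7.26 V; loaded: 7.09 V

Open-circuit: V = 8.53 × 4700/(820 + 4700) = 7.26 V.
With the load, R_B becomes R_B‖R_L = 4024 Ω, so V = 8.53 × 4024/4844 = 7.09 V.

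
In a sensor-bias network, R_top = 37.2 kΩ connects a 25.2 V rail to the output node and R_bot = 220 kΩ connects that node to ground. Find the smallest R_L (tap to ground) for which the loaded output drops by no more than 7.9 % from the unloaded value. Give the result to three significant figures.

Output resistance R_th = R_top‖R_bot = (37.2 × 220)/257.2 = 31.82 kΩ.
The fractional drop is R_th/(R_th + R_L); requiring this ≤ 0.0790 gives R_L ≥ R_th(1/0.0790 − 1) = 31.82 × 11.66 = 371 kΩ.

R_L(min) ≈ 371 kΩ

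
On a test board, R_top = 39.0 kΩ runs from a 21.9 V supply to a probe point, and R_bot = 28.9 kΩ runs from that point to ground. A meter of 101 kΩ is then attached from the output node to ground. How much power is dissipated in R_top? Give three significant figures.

P ≈ 4.95 mW

Total resistance from the source is R_top + (R_bot‖R_L) = 61.47 kΩ, so I = 21.9/61.47 kΩ = 0.3563 mA.
P = I²·R_top = (0.3563 mA)² × 39.0 kΩ = 4.95 mW.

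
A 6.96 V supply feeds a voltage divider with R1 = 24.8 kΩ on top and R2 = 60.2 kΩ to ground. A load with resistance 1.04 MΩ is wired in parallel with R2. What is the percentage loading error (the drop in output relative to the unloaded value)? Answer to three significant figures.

The divider's output (Thévenin) resistance is R1‖R2 = 17.56 kΩ.
Fractional drop under load = R_th/(R_th + R_L) = 17.56 / (17.56 + 1040) = 0.01661.
So the output falls by 1.66 %.

1.66 %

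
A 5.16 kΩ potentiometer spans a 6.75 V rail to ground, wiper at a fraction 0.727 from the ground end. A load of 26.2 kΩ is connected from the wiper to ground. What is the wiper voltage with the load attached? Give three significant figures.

The wiper splits the pot into (1−α)R = 1.409 kΩ above and αR = 3.751 kΩ below.
Lower section ‖ load = 3.281 kΩ.
V_wiper = 6.75 × 3.281/(1.409 + 3.281) = 4.72 V.

V ≈ 4.72 V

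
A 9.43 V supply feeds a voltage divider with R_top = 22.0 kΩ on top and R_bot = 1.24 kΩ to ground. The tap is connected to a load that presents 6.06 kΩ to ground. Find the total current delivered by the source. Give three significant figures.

R_bot‖R_L = 1.029 kΩ, so the source sees R_top + R_bot‖R_L = 23.03 kΩ.
I = 9.43 V / 23.03 kΩ = 0.409 mA.

I ≈ 0.409 mA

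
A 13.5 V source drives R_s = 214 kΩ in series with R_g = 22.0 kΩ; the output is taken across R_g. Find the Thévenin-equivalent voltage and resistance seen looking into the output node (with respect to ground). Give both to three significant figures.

V_th is the open-circuit tap voltage: 13.5 × 22.0/(214 + 22.0) = 1.26 V.
With the supply zeroed, R_s and R_g appear in parallel from the tap: R_th = R_s‖R_g = (214 × 22.0)/236.0 = 19.9 kΩ.

V_th = 1.26 V, R_th = 19.9 kΩ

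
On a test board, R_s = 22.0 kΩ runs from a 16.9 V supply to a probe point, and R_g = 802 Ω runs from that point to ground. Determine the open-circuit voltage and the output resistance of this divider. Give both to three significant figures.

V_th = 0.594 V, R_th = 774 Ω

V_th is the open-circuit tap voltage: 16.9 × 802/(22000 + 802) = 0.594 V.
With the supply zeroed, R_s and R_g appear in parallel from the tap: R_th = R_s‖R_g = (22000 × 802)/22800 = 774 Ω.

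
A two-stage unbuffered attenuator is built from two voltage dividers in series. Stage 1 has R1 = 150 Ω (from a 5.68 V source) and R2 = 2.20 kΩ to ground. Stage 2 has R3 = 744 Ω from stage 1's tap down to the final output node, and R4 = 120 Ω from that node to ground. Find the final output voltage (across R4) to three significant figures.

Stage 2 presents R3+R4 = 864.0 Ω as a load on stage 1's tap.
Stage 1's lower leg becomes R2‖(R3+R4) = 620.4 Ω, so V_mid = 5.68 × 620.4/770.4 = 4.574 V.
Stage 2 is itself unloaded: V_out = V_mid × R4/(R3+R4) = 4.574 × 120/864.0 = 0.635 V.

V_out ≈ 0.635 V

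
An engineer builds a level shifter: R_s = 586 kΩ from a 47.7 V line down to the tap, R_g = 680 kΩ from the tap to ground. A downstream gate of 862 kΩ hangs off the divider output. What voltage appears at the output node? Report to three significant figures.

V_out ≈ 18.8 V

The load sits in parallel with R_g: R_g‖R_L = (680 × 862) / (680 + 862) = 380.1 kΩ.
V_out = 47.7 × 380.1 / (586 + 380.1) = 47.7 × 380.1/966.1 = 18.8 V.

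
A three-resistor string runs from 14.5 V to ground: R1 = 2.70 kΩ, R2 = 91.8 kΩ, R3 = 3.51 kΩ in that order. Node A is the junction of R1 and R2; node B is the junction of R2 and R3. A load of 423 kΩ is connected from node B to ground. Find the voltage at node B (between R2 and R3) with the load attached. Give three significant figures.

V ≈ 0.515 V

At node B, R3 is in parallel with the load: R3‖R_L = 3.481 kΩ.
Below node A the resistance is R2 + (R3‖R_L) = 95.28 kΩ, so V_A = 14.5 × 95.28/97.98 = 14.10 V.
Then V_B = V_A × (R3‖R_L)/(R2 + R3‖R_L) = 14.10 × 3.481/95.28 = 0.515 V.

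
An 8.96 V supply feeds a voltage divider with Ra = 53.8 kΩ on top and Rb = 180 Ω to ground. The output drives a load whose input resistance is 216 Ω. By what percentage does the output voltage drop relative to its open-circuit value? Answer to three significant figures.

The divider's output (Thévenin) resistance is Ra‖Rb = 179.4 Ω.
Fractional drop under load = R_th/(R_th + R_L) = 179.4 / (179.4 + 216) = 0.4537.
So the output falls by 45.4 %.

45.4 %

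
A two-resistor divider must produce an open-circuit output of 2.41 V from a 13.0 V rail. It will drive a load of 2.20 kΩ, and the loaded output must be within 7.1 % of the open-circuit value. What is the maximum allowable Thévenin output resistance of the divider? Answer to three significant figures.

R_th ≤ 168 Ω

Loading drop = R_th/(R_th + R_L) ≤ 0.0710, so R_th ≤ R_L · ε/(1−ε) = 2.20 kΩ × 0.0710/0.9290 = 168 Ω.
(Any R1, R2 with R2/(R1+R2) = 0.185 and R1‖R2 ≤ 168 Ω will meet the spec.)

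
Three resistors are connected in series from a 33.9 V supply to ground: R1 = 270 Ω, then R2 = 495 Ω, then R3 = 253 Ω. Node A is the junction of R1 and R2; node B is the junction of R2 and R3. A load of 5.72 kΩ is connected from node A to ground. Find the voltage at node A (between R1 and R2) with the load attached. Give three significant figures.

Below node A the series string R2+R3 = 748.0 Ω sits in parallel with the 5720 Ω load: 661.5 Ω.
V_A = 33.9 × 661.5/(270 + 661.5) = 24.1 V.

V ≈ 24.1 V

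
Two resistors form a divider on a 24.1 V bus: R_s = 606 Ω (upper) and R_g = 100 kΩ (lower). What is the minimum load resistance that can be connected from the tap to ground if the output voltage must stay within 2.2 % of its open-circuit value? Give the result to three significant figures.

Output resistance R_th = R_s‖R_g = (606 × 100000)/100600 = 602.3 Ω.
The fractional drop is R_th/(R_th + R_L); requiring this ≤ 0.0220 gives R_L ≥ R_th(1/0.0220 − 1) = 602.3 × 44.45 = 26.8 kΩ.

R_L(min) ≈ 26.8 kΩ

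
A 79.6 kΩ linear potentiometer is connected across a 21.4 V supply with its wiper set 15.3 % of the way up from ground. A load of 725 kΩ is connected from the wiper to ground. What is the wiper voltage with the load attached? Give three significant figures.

The wiper splits the pot into (1−α)R = 67.42 kΩ above and αR = 12.18 kΩ below.
Lower section ‖ load = 11.98 kΩ.
V_wiper = 21.4 × 11.98/(67.42 + 11.98) = 3.23 V.

V ≈ 3.23 V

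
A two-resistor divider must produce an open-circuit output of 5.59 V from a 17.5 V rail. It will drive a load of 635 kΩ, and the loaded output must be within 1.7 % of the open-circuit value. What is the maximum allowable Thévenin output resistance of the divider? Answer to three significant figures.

Loading drop = R_th/(R_th + R_L) ≤ 0.0170, so R_th ≤ R_L · ε/(1−ε) = 635 kΩ × 0.0170/0.9830 = 11.0 kΩ.
(Any R1, R2 with R2/(R1+R2) = 0.319 and R1‖R2 ≤ 11.0 kΩ will meet the spec.)

R_th ≤ 11.0 kΩ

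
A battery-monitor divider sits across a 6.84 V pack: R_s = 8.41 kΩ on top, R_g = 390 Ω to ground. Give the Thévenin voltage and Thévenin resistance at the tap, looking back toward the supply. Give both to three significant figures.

V_th = 0.303 V, R_th = 373 Ω

V_th is the open-circuit tap voltage: 6.84 × 390/(8410 + 390) = 0.303 V.
With the supply zeroed, R_s and R_g appear in parallel from the tap: R_th = R_s‖R_g = (8410 × 390)/8800 = 373 Ω.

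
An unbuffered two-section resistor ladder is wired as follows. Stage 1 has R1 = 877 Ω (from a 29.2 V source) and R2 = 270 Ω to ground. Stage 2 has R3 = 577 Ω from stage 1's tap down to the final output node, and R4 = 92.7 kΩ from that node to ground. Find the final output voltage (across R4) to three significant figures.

V_out ≈ 6.82 V

Stage 2 presents R3+R4 = 93280 Ω as a load on stage 1's tap.
Stage 1's lower leg becomes R2‖(R3+R4) = 269.2 Ω, so V_mid = 29.2 × 269.2/1146 = 6.858 V.
Stage 2 is itself unloaded: V_out = V_mid × R4/(R3+R4) = 6.858 × 92700/93280 = 6.82 V.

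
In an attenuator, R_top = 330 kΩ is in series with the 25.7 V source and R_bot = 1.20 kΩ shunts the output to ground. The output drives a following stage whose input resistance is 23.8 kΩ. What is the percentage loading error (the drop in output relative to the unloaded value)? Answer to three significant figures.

The divider's output (Thévenin) resistance is R_top‖R_bot = 1.196 kΩ.
Fractional drop under load = R_th/(R_th + R_L) = 1.196 / (1.196 + 23.8) = 0.04783.
So the output falls by 4.78 %.

4.78 %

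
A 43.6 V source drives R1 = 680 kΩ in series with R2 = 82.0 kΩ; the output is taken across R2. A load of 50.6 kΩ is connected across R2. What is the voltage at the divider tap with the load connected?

V_out ≈ 1.92 V

The load sits in parallel with R2: R2‖R_L = (82.0 × 50.6) / (82.0 + 50.6) = 31.29 kΩ.
V_out = 43.6 × 31.29 / (680 + 31.29) = 43.6 × 31.29/711.3 = 1.92 V.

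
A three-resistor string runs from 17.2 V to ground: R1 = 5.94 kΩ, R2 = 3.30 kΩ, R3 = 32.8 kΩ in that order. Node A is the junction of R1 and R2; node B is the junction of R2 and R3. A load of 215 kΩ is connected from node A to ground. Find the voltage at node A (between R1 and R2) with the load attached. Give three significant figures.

V ≈ 14.4 V

Below node A the series string R2+R3 = 36.10 kΩ sits in parallel with the 215 kΩ load: 30.91 kΩ.
V_A = 17.2 × 30.91/(5.94 + 30.91) = 14.4 V.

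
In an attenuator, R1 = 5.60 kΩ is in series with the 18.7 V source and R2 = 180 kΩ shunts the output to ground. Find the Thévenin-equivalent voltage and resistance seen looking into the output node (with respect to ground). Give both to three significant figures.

V_th is the open-circuit tap voltage: 18.7 × 180/(5.60 + 180) = 18.1 V.
With the supply zeroed, R1 and R2 appear in parallel from the tap: R_th = R1‖R2 = (5.60 × 180)/185.6 = 5.43 kΩ.

V_th = 18.1 V, R_th = 5.43 kΩ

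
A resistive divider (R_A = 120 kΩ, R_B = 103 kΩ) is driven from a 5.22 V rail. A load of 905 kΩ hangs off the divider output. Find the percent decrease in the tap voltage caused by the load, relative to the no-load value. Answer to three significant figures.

5.77 %

The divider's output (Thévenin) resistance is R_A‖R_B = 55.43 kΩ.
Fractional drop under load = R_th/(R_th + R_L) = 55.43 / (55.43 + 905) = 0.05771.
So the output falls by 5.77 %.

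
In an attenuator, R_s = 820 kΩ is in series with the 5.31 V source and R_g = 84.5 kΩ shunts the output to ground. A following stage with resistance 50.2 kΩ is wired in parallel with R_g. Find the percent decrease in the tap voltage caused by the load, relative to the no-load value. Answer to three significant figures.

60.4 %

Unloaded V = 5.31 × 84.5/904.5 = 0.4961 V.
Loaded: R_g‖R_L = 31.49 kΩ, giving V = 5.31 × 31.49/851.5 = 0.1964 V.
Drop = (0.4961 − 0.1964) / 0.4961 = 60.4 %.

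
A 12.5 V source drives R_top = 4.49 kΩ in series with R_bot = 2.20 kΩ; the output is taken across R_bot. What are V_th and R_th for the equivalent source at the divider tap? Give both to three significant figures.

V_th is the open-circuit tap voltage: 12.5 × 2.20/(4.49 + 2.20) = 4.11 V.
With the supply zeroed, R_top and R_bot appear in parallel from the tap: R_th = R_top‖R_bot = (4.49 × 2.20)/6.690 = 1.48 kΩ.

V_th = 4.11 V, R_th = 1.48 kΩ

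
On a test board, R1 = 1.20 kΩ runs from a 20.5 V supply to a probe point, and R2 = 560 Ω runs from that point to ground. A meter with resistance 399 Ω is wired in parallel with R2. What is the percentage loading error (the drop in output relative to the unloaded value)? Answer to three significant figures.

The divider's output (Thévenin) resistance is R1‖R2 = 381.8 Ω.
Fractional drop under load = R_th/(R_th + R_L) = 381.8 / (381.8 + 399) = 0.4890.
So the output falls by 48.9 %.

48.9 %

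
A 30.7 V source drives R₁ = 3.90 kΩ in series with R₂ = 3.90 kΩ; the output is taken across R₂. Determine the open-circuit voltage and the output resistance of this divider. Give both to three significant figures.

V_th is the open-circuit tap voltage: 30.7 × 3.90/(3.90 + 3.90) = 15.3 V.
With the supply zeroed, R₁ and R₂ appear in parallel from the tap: R_th = R₁‖R₂ = (3.90 × 3.90)/7.800 = 1.95 kΩ.

V_th = 15.3 V, R_th = 1.95 kΩ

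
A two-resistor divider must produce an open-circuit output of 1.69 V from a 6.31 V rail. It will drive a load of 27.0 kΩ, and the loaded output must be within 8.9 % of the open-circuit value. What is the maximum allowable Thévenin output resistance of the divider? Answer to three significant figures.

Loading drop = R_th/(R_th + R_L) ≤ 0.0890, so R_th ≤ R_L · ε/(1−ε) = 27.0 kΩ × 0.0890/0.9110 = 2.64 kΩ.

R_th ≤ 2.64 kΩ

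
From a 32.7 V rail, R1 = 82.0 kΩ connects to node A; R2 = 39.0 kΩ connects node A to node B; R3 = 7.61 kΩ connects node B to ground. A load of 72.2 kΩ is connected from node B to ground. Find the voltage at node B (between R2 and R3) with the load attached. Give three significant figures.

V ≈ 1.76 V

At node B, R3 is in parallel with the load: R3‖R_L = 6.884 kΩ.
Below node A the resistance is R2 + (R3‖R_L) = 45.88 kΩ, so V_A = 32.7 × 45.88/127.9 = 11.73 V.
Then V_B = V_A × (R3‖R_L)/(R2 + R3‖R_L) = 11.73 × 6.884/45.88 = 1.76 V.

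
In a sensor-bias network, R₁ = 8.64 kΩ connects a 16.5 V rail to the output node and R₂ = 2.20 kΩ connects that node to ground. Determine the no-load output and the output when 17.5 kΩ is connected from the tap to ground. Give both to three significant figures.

Open-circuit: V = 16.5 × 2.20/(8.64 + 2.20) = 3.35 V.
With the load, R₂ becomes R₂‖R_L = 1.954 kΩ, so V = 16.5 × 1.954/10.59 = 3.04 V.

Unloaded: 3.35 V; loaded: 3.04 V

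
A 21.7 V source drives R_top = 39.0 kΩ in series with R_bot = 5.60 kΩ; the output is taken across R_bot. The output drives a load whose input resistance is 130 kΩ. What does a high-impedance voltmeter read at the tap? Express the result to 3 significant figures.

V_out ≈ 2.63 V

The load sits in parallel with R_bot: R_bot‖R_L = (5.60 × 130) / (5.60 + 130) = 5.369 kΩ.
V_out = 21.7 × 5.369 / (39.0 + 5.369) = 21.7 × 5.369/44.37 = 2.63 V.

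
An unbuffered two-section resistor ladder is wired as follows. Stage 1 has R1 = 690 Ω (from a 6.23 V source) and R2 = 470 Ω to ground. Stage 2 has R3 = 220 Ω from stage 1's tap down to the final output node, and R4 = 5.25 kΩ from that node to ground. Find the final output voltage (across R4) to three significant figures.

Stage 2 presents R3+R4 = 5470 Ω as a load on stage 1's tap.
Stage 1's lower leg becomes R2‖(R3+R4) = 432.8 Ω, so V_mid = 6.23 × 432.8/1123 = 2.401 V.
Stage 2 is itself unloaded: V_out = V_mid × R4/(R3+R4) = 2.401 × 5250/5470 = 2.30 V.

V_out ≈ 2.30 V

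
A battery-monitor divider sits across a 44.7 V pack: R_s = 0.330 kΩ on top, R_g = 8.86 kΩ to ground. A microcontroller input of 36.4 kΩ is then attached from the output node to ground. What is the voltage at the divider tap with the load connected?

V_out ≈ 42.7 V

The load sits in parallel with R_g: R_g‖R_L = (8860 × 36400) / (8860 + 36400) = 7126 Ω.
V_out = 44.7 × 7126 / (330 + 7126) = 44.7 × 7126/7456 = 42.7 V.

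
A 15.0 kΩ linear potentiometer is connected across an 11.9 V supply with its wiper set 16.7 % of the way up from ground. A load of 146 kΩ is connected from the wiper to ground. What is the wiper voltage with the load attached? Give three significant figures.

The wiper splits the pot into (1−α)R = 12.49 kΩ above and αR = 2.505 kΩ below.
Lower section ‖ load = 2.463 kΩ.
V_wiper = 11.9 × 2.463/(12.49 + 2.463) = 1.96 V.

V ≈ 1.96 V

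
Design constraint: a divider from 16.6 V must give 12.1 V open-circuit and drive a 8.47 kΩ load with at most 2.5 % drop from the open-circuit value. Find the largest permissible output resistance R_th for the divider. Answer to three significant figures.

R_th ≤ 217 Ω

Loading drop = R_th/(R_th + R_L) ≤ 0.0250, so R_th ≤ R_L · ε/(1−ε) = 8.47 kΩ × 0.0250/0.9750 = 217 Ω.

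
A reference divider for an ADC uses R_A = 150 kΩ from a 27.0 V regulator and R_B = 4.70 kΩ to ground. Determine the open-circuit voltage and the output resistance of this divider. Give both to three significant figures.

V_th = 0.820 V, R_th = 4.56 kΩ

V_th is the open-circuit tap voltage: 27.0 × 4.70/(150 + 4.70) = 0.820 V.
With the supply zeroed, R_A and R_B appear in parallel from the tap: R_th = R_A‖R_B = (150 × 4.70)/154.7 = 4.56 kΩ.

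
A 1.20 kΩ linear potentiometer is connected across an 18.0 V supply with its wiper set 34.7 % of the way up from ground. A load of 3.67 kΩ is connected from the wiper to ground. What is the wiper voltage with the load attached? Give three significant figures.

V ≈ 5.82 V

The wiper splits the pot into (1−α)R = 783.6 Ω above and αR = 416.4 Ω below.
Lower section ‖ load = 374.0 Ω.
V_wiper = 18.0 × 374.0/(783.6 + 374.0) = 5.82 V.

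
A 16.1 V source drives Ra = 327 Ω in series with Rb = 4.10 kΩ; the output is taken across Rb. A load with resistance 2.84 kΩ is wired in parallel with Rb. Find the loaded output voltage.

The load sits in parallel with Rb: Rb‖R_L = (4100 × 2840) / (4100 + 2840) = 1678 Ω.
V_out = 16.1 × 1678 / (327 + 1678) = 16.1 × 1678/2005 = 13.5 V.

V_out ≈ 13.5 V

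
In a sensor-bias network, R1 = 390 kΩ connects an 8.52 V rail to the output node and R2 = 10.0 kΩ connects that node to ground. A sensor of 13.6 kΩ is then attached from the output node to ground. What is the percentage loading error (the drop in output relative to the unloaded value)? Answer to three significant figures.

41.8 %

Unloaded V = 8.52 × 10.0/400.0 = 0.2130 V.
Loaded: R2‖R_L = 5.763 kΩ, giving V = 8.52 × 5.763/395.8 = 0.1241 V.
Drop = (0.2130 − 0.1241) / 0.2130 = 41.8 %.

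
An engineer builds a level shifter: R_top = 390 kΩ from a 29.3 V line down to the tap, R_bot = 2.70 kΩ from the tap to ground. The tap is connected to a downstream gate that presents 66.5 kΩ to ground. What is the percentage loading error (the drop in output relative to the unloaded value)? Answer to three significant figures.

3.88 %

The divider's output (Thévenin) resistance is R_top‖R_bot = 2.681 kΩ.
Fractional drop under load = R_th/(R_th + R_L) = 2.681 / (2.681 + 66.5) = 0.03876.
So the output falls by 3.88 %.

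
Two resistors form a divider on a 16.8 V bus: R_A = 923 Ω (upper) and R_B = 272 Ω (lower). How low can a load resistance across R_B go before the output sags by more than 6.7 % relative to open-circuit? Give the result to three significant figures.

R_L(min) ≈ 2.93 kΩ

Output resistance R_th = R_A‖R_B = (923 × 272)/1195 = 210.1 Ω.
The fractional drop is R_th/(R_th + R_L); requiring this ≤ 0.0670 gives R_L ≥ R_th(1/0.0670 − 1) = 210.1 × 13.93 = 2.93 kΩ.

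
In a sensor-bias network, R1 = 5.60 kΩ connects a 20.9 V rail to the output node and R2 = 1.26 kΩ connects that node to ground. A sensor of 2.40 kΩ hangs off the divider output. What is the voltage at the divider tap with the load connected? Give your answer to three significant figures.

The load sits in parallel with R2: R2‖R_L = (1.26 × 2.40) / (1.26 + 2.40) = 0.8262 kΩ.
V_out = 20.9 × 0.8262 / (5.60 + 0.8262) = 20.9 × 0.8262/6.426 = 2.69 V.

V_out ≈ 2.69 V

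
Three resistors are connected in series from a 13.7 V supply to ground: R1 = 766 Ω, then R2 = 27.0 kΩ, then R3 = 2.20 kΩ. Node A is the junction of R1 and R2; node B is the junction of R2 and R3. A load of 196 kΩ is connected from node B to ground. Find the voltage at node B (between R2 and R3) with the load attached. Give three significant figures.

V ≈ 0.995 V

At node B, R3 is in parallel with the load: R3‖R_L = 2176 Ω.
Below node A the resistance is R2 + (R3‖R_L) = 29180 Ω, so V_A = 13.7 × 29180/29940 = 13.35 V.
Then V_B = V_A × (R3‖R_L)/(R2 + R3‖R_L) = 13.35 × 2176/29180 = 0.995 V.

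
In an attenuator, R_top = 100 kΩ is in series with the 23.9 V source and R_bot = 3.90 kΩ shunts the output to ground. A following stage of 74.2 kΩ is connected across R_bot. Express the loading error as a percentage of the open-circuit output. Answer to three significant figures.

4.82 %

The divider's output (Thévenin) resistance is R_top‖R_bot = 3.754 kΩ.
Fractional drop under load = R_th/(R_th + R_L) = 3.754 / (3.754 + 74.2) = 0.04815.
So the output falls by 4.82 %.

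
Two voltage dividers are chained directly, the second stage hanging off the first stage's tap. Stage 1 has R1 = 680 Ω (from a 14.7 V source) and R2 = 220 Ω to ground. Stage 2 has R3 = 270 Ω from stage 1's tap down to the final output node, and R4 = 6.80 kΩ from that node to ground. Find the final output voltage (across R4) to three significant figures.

Stage 2 presents R3+R4 = 7070 Ω as a load on stage 1's tap.
Stage 1's lower leg becomes R2‖(R3+R4) = 213.4 Ω, so V_mid = 14.7 × 213.4/893.4 = 3.511 V.
Stage 2 is itself unloaded: V_out = V_mid × R4/(R3+R4) = 3.511 × 6800/7070 = 3.38 V.

V_out ≈ 3.38 V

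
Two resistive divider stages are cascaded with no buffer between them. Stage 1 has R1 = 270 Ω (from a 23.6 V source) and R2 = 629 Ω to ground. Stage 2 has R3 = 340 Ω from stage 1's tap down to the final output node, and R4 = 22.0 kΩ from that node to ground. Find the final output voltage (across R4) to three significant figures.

V_out ≈ 16.1 V

Stage 2 presents R3+R4 = 22340 Ω as a load on stage 1's tap.
Stage 1's lower leg becomes R2‖(R3+R4) = 611.8 Ω, so V_mid = 23.6 × 611.8/881.8 = 16.37 V.
Stage 2 is itself unloaded: V_out = V_mid × R4/(R3+R4) = 16.37 × 22000/22340 = 16.1 V.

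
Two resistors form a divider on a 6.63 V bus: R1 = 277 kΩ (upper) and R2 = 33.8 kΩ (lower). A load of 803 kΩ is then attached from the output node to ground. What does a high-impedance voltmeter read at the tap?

V_out ≈ 0.695 V

The load sits in parallel with R2: R2‖R_L = (33.8 × 803) / (33.8 + 803) = 32.43 kΩ.
V_out = 6.63 × 32.43 / (277 + 32.43) = 6.63 × 32.43/309.4 = 0.695 V.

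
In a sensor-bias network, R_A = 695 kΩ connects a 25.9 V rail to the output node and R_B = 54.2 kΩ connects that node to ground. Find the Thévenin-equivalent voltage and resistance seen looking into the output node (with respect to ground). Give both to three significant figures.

V_th is the open-circuit tap voltage: 25.9 × 54.2/(695 + 54.2) = 1.87 V.
With the supply zeroed, R_A and R_B appear in parallel from the tap: R_th = R_A‖R_B = (695 × 54.2)/749.2 = 50.3 kΩ.

V_th = 1.87 V, R_th = 50.3 kΩ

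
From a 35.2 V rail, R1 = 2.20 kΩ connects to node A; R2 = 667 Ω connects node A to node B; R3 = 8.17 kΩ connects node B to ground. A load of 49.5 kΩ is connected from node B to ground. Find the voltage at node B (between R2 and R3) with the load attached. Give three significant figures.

At node B, R3 is in parallel with the load: R3‖R_L = 7013 Ω.
Below node A the resistance is R2 + (R3‖R_L) = 7680 Ω, so V_A = 35.2 × 7680/9880 = 27.36 V.
Then V_B = V_A × (R3‖R_L)/(R2 + R3‖R_L) = 27.36 × 7013/7680 = 25.0 V.

V ≈ 25.0 V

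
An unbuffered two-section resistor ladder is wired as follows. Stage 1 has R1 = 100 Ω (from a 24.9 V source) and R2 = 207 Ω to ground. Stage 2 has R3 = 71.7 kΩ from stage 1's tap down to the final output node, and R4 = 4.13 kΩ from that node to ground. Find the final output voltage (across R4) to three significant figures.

Stage 2 presents R3+R4 = 75830 Ω as a load on stage 1's tap.
Stage 1's lower leg becomes R2‖(R3+R4) = 206.4 Ω, so V_mid = 24.9 × 206.4/306.4 = 16.77 V.
Stage 2 is itself unloaded: V_out = V_mid × R4/(R3+R4) = 16.77 × 4130/75830 = 0.914 V.

V_out ≈ 0.914 V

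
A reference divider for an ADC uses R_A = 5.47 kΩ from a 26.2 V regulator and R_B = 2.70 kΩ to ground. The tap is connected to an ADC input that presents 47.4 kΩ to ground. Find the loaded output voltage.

V_out ≈ 8.34 V

The load sits in parallel with R_B: R_B‖R_L = (2.70 × 47.4) / (2.70 + 47.4) = 2.554 kΩ.
V_out = 26.2 × 2.554 / (5.47 + 2.554) = 26.2 × 2.554/8.024 = 8.34 V.
(Unloaded it would have been 8.66 V.)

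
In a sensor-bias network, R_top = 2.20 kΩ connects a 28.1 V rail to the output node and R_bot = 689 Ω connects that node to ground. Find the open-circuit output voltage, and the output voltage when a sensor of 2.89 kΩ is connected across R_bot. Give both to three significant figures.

Open-circuit: V = 28.1 × 689/(2200 + 689) = 6.70 V.
With the load, R_bot becomes R_bot‖R_L = 556.4 Ω, so V = 28.1 × 556.4/2756 = 5.67 V.

Unloaded: 6.70 V; loaded: 5.67 V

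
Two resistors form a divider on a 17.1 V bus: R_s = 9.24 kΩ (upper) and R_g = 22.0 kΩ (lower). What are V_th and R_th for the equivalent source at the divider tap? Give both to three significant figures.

V_th = 12.0 V, R_th = 6.51 kΩ

V_th is the open-circuit tap voltage: 17.1 × 22.0/(9.24 + 22.0) = 12.0 V.
With the supply zeroed, R_s and R_g appear in parallel from the tap: R_th = R_s‖R_g = (9.24 × 22.0)/31.24 = 6.51 kΩ.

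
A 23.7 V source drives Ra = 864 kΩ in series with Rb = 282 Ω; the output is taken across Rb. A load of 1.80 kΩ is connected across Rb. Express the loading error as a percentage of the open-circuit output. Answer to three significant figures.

13.5 %

The divider's output (Thévenin) resistance is Ra‖Rb = 281.9 Ω.
Fractional drop under load = R_th/(R_th + R_L) = 281.9 / (281.9 + 1800) = 0.1354.
So the output falls by 13.5 %.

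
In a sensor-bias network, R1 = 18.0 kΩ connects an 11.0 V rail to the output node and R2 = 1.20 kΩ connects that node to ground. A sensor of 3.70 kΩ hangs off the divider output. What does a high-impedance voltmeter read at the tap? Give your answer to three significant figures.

The load sits in parallel with R2: R2‖R_L = (1.20 × 3.70) / (1.20 + 3.70) = 0.9061 kΩ.
V_out = 11.0 × 0.9061 / (18.0 + 0.9061) = 11.0 × 0.9061/18.91 = 0.527 V.
(Unloaded it would have been 0.688 V.)

V_out ≈ 0.527 V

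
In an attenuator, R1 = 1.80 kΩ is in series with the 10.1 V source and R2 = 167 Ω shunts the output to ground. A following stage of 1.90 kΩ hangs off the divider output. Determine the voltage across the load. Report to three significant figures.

V_out ≈ 0.794 V

The load sits in parallel with R2: R2‖R_L = (167 × 1900) / (167 + 1900) = 153.5 Ω.
V_out = 10.1 × 153.5 / (1800 + 153.5) = 10.1 × 153.5/1954 = 0.794 V.
(Unloaded it would have been 0.857 V.)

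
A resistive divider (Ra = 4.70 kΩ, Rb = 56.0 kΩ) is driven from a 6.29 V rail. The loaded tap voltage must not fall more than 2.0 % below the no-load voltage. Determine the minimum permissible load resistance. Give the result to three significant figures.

R_L(min) ≈ 212 kΩ

Output resistance R_th = Ra‖Rb = (4.70 × 56.0)/60.70 = 4.336 kΩ.
The fractional drop is R_th/(R_th + R_L); requiring this ≤ 0.0200 gives R_L ≥ R_th(1/0.0200 − 1) = 4.336 × 49.00 = 212 kΩ.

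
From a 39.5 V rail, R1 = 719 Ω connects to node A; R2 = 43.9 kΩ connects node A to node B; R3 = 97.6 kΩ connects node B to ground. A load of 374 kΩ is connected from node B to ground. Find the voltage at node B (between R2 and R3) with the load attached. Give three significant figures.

At node B, R3 is in parallel with the load: R3‖R_L = 77400 Ω.
Below node A the resistance is R2 + (R3‖R_L) = 121300 Ω, so V_A = 39.5 × 121300/122000 = 39.27 V.
Then V_B = V_A × (R3‖R_L)/(R2 + R3‖R_L) = 39.27 × 77400/121300 = 25.1 V.

V ≈ 25.1 V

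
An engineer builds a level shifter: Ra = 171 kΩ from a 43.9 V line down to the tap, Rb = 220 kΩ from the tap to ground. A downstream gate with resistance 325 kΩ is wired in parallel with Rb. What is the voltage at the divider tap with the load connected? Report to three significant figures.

The load sits in parallel with Rb: Rb‖R_L = (220 × 325) / (220 + 325) = 131.2 kΩ.
V_out = 43.9 × 131.2 / (171 + 131.2) = 43.9 × 131.2/302.2 = 19.1 V.

V_out ≈ 19.1 V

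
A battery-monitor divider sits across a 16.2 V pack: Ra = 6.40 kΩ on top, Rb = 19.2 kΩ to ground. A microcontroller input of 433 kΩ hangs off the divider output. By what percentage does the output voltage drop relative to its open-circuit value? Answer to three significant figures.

The divider's output (Thévenin) resistance is Ra‖Rb = 4.800 kΩ.
Fractional drop under load = R_th/(R_th + R_L) = 4.800 / (4.800 + 433) = 0.01096.
So the output falls by 1.10 %.

1.10 %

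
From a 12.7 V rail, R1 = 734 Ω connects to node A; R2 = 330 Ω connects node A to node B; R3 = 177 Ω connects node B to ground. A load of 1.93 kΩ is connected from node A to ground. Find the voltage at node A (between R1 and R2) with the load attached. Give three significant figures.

Below node A the series string R2+R3 = 507.0 Ω sits in parallel with the 1930 Ω load: 401.5 Ω.
V_A = 12.7 × 401.5/(734 + 401.5) = 4.49 V.

V ≈ 4.49 V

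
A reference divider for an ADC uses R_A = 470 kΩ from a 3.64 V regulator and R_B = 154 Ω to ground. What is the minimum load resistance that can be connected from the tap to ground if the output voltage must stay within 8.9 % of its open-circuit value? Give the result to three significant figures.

Output resistance R_th = R_A‖R_B = (470000 × 154)/470200 = 153.9 Ω.
The fractional drop is R_th/(R_th + R_L); requiring this ≤ 0.0890 gives R_L ≥ R_th(1/0.0890 − 1) = 153.9 × 10.24 = 1.58 kΩ.

R_L(min) ≈ 1.58 kΩ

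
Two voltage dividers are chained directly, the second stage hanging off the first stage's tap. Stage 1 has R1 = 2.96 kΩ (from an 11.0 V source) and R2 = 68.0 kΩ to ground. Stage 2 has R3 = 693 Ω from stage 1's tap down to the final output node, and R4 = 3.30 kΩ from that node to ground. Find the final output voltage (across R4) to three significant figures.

V_out ≈ 5.09 V

Stage 2 presents R3+R4 = 3993 Ω as a load on stage 1's tap.
Stage 1's lower leg becomes R2‖(R3+R4) = 3772 Ω, so V_mid = 11.0 × 3772/6732 = 6.163 V.
Stage 2 is itself unloaded: V_out = V_mid × R4/(R3+R4) = 6.163 × 3300/3993 = 5.09 V.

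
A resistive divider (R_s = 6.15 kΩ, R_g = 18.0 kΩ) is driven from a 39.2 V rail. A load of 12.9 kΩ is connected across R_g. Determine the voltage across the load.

The load sits in parallel with R_g: R_g‖R_L = (18.0 × 12.9) / (18.0 + 12.9) = 7.515 kΩ.
V_out = 39.2 × 7.515 / (6.15 + 7.515) = 39.2 × 7.515/13.66 = 21.6 V.

V_out ≈ 21.6 V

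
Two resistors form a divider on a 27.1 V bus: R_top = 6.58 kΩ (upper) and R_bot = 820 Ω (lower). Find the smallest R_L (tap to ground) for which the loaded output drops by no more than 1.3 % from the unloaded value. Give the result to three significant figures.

Output resistance R_th = R_top‖R_bot = (6580 × 820)/7400 = 729.1 Ω.
The fractional drop is R_th/(R_th + R_L); requiring this ≤ 0.0130 gives R_L ≥ R_th(1/0.0130 − 1) = 729.1 × 75.92 = 55.4 kΩ.

R_L(min) ≈ 55.4 kΩ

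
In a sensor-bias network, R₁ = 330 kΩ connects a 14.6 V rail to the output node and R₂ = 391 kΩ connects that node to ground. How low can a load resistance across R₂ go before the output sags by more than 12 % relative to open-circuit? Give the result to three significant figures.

Output resistance R_th = R₁‖R₂ = (330 × 391)/721.0 = 179.0 kΩ.
The fractional drop is R_th/(R_th + R_L); requiring this ≤ 0.120 gives R_L ≥ R_th(1/0.120 − 1) = 179.0 × 7.333 = 1.31 MΩ.

R_L(min) ≈ 1.31 MΩ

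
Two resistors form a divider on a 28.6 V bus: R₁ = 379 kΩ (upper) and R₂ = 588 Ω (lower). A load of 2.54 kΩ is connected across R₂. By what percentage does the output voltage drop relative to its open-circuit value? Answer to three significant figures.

18.8 %

The divider's output (Thévenin) resistance is R₁‖R₂ = 587.1 Ω.
Fractional drop under load = R_th/(R_th + R_L) = 587.1 / (587.1 + 2540) = 0.1877.
So the output falls by 18.8 %.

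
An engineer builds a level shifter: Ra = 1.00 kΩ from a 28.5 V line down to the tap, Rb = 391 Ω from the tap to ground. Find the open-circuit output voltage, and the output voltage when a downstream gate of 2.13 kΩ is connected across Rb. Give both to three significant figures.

Open-circuit: V = 28.5 × 391/(1000 + 391) = 8.01 V.
With the load, Rb becomes Rb‖R_L = 330.4 Ω, so V = 28.5 × 330.4/1330 = 7.08 V.

Unloaded: 8.01 V; loaded: 7.08 V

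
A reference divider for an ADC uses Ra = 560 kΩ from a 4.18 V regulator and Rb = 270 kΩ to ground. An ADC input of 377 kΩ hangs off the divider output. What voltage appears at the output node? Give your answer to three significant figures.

V_out ≈ 0.917 V

The load sits in parallel with Rb: Rb‖R_L = (270 × 377) / (270 + 377) = 157.3 kΩ.
V_out = 4.18 × 157.3 / (560 + 157.3) = 4.18 × 157.3/717.3 = 0.917 V.
(Unloaded it would have been 1.36 V.)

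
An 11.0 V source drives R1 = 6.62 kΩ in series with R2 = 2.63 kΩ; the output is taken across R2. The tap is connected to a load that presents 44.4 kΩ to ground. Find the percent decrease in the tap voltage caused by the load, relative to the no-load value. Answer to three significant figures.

4.07 %

The divider's output (Thévenin) resistance is R1‖R2 = 1.882 kΩ.
Fractional drop under load = R_th/(R_th + R_L) = 1.882 / (1.882 + 44.4) = 0.04067.
So the output falls by 4.07 %.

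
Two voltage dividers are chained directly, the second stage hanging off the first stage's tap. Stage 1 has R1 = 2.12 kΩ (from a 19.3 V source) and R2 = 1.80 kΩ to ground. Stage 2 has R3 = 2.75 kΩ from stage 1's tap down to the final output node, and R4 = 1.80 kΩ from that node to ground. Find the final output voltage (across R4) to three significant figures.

V_out ≈ 2.89 V

Stage 2 presents R3+R4 = 4.550 kΩ as a load on stage 1's tap.
Stage 1's lower leg becomes R2‖(R3+R4) = 1.290 kΩ, so V_mid = 19.3 × 1.290/3.410 = 7.300 V.
Stage 2 is itself unloaded: V_out = V_mid × R4/(R3+R4) = 7.300 × 1.80/4.550 = 2.89 V.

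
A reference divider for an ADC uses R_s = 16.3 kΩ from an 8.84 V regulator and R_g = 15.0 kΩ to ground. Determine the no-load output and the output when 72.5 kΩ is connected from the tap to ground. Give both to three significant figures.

Open-circuit: V = 8.84 × 15.0/(16.3 + 15.0) = 4.24 V.
With the load, R_g becomes R_g‖R_L = 12.43 kΩ, so V = 8.84 × 12.43/28.73 = 3.82 V.

Unloaded: 4.24 V; loaded: 3.82 V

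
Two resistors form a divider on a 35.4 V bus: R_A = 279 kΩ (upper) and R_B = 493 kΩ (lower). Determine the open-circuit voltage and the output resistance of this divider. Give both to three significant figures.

V_th = 22.6 V, R_th = 178 kΩ

V_th is the open-circuit tap voltage: 35.4 × 493/(279 + 493) = 22.6 V.
With the supply zeroed, R_A and R_B appear in parallel from the tap: R_th = R_A‖R_B = (279 × 493)/772.0 = 178 kΩ.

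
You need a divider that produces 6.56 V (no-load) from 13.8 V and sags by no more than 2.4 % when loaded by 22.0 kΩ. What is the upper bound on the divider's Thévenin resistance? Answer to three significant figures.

R_th ≤ 541 Ω

Loading drop = R_th/(R_th + R_L) ≤ 0.0240, so R_th ≤ R_L · ε/(1−ε) = 22.0 kΩ × 0.0240/0.9760 = 541 Ω.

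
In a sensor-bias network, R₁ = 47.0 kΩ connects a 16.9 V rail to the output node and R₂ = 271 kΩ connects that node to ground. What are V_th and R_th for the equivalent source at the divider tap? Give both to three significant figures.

V_th = 14.4 V, R_th = 40.1 kΩ

V_th is the open-circuit tap voltage: 16.9 × 271/(47.0 + 271) = 14.4 V.
With the supply zeroed, R₁ and R₂ appear in parallel from the tap: R_th = R₁‖R₂ = (47.0 × 271)/318.0 = 40.1 kΩ.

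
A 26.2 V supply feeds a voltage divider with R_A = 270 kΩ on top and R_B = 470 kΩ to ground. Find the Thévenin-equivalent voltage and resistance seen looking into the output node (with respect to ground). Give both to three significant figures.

V_th is the open-circuit tap voltage: 26.2 × 470/(270 + 470) = 16.6 V.
With the supply zeroed, R_A and R_B appear in parallel from the tap: R_th = R_A‖R_B = (270 × 470)/740.0 = 171 kΩ.

V_th = 16.6 V, R_th = 171 kΩ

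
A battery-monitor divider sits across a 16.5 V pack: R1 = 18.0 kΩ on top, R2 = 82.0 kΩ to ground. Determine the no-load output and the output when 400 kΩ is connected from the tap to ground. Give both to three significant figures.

Open-circuit: V = 16.5 × 82.0/(18.0 + 82.0) = 13.5 V.
With the load, R2 becomes R2‖R_L = 68.05 kΩ, so V = 16.5 × 68.05/86.05 = 13.0 V.

Unloaded: 13.5 V; loaded: 13.0 V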